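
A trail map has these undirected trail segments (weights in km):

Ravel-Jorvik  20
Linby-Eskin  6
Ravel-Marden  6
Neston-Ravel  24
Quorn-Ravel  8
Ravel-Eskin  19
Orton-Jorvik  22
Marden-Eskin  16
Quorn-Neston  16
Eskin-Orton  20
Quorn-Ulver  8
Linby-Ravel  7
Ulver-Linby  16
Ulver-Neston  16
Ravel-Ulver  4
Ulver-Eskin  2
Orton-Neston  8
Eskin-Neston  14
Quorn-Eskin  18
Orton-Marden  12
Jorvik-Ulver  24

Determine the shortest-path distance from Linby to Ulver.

Compare a few routes:
Linby–Ravel–Ulver: 7+4 = 11
Linby–Eskin–Ulver: 6+2 = 8
Linby–Ulver: 16 = 16
The minimum is 8 km via Linby–Eskin–Ulver.

8 km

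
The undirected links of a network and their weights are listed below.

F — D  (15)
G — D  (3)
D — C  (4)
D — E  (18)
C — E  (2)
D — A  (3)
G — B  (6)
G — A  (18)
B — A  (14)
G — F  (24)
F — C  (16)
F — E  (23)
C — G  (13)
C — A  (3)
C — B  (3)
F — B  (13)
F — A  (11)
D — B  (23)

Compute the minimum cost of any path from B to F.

Running Dijkstra from B:
B: 0
C: 3  (via B)
E: 5  (via C)
A: 6  (via C)
G: 6  (via B)
D: 7  (via C)
F: 13  (via B)
Shortest route: B → F = 13.

13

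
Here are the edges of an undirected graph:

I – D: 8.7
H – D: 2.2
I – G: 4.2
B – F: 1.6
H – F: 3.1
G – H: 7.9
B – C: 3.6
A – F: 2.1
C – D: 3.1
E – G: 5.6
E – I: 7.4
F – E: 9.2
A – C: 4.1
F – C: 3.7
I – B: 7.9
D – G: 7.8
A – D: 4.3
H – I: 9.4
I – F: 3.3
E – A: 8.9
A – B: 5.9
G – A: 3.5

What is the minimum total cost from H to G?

7.9

Running Dijkstra from H:
H: 0
D: 2.2  (via H)
F: 3.1  (via H)
B: 4.7  (via F)
A: 5.2  (via F)
C: 5.3  (via D)
I: 6.4  (via F)
G: 7.9  (via H)
Shortest route: H–G = 7.9.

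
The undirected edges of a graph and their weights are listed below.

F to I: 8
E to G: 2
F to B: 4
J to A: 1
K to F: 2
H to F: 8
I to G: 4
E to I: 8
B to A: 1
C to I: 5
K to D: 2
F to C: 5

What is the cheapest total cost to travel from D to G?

16

Running Dijkstra from D:
D: 0
K: 2  (via D)
F: 4  (via K)
B: 8  (via F)
A: 9  (via B)
C: 9  (via F)
J: 10  (via A)
H: 12  (via F)
I: 12  (via F)
G: 16  (via I)
Shortest route: D–K–F–I–G = 16.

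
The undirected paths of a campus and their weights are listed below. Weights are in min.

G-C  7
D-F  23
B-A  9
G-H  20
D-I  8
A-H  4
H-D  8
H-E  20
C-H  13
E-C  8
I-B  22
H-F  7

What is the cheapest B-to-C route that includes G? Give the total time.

Best B to G: B–A–H–G costing 33
Shortest G→C: G–C = 7
Total via G: 33 + 7 = 40 min.

40 min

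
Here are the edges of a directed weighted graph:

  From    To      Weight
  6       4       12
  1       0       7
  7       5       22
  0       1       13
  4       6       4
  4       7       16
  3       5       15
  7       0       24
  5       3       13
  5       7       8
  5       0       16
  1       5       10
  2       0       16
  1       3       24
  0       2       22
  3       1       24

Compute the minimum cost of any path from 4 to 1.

Compare a few routes:
4 → 7 → 0 → 1: 16+24+13 = 53
4 → 7 → 5 → 0 → 1: 16+22+16+13 = 67
Cheapest is 4 → 7 → 0 → 1 at 53.

53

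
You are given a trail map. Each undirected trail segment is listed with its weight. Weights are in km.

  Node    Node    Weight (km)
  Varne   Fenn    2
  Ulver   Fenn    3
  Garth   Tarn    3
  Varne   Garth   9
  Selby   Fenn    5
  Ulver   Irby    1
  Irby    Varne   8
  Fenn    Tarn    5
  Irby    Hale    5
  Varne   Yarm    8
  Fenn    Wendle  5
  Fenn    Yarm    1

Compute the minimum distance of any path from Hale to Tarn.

14 km

Settle nodes by increasing distance from Hale:
Hale: 0
Irby: 5  (via Hale)
Ulver: 6  (via Irby)
Fenn: 9  (via Ulver)
Yarm: 10  (via Fenn)
Varne: 11  (via Fenn)
Selby: 14  (via Fenn)
Wendle: 14  (via Fenn)
Tarn: 14  (via Fenn)
Shortest route: Hale → Irby → Ulver → Fenn → Tarn = 14 km.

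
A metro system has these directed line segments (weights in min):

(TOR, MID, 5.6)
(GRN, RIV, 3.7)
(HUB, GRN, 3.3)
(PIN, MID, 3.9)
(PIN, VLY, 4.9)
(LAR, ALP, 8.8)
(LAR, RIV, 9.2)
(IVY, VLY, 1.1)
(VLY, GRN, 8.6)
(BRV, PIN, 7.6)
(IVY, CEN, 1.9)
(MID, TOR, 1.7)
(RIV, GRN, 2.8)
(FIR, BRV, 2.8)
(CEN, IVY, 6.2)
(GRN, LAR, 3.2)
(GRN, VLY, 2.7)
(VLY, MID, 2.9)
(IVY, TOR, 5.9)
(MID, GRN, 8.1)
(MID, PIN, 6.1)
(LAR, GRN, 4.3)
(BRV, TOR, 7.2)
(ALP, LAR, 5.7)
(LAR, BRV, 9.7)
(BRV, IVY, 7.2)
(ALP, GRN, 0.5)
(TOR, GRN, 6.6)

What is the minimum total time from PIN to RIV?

15.7 min

Compare a few routes:
PIN–MID–GRN–RIV: 3.9+8.1+3.7 = 15.7
PIN–MID–TOR–GRN–RIV: 3.9+1.7+6.6+3.7 = 15.9
The minimum is 15.7 min via PIN–MID–GRN–RIV.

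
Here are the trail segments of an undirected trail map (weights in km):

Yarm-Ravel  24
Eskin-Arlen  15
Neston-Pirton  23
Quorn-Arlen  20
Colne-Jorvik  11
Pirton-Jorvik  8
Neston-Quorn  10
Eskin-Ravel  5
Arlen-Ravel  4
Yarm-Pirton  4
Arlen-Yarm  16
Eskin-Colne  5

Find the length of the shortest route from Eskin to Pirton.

Candidate routes:
Eskin → Arlen → Yarm → Pirton: 15+16+4 = 35
Eskin → Colne → Jorvik → Pirton: 5+11+8 = 24
Eskin → Ravel → Arlen → Yarm → Pirton: 5+4+16+4 = 29
Eskin → Ravel → Yarm → Pirton: 5+24+4 = 33
The minimum is 24 km via Eskin → Colne → Jorvik → Pirton.

24 km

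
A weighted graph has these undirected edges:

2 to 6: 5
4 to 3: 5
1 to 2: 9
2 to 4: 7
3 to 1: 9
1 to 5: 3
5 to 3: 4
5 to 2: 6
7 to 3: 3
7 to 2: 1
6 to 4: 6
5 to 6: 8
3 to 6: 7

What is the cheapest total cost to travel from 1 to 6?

11

Enumerating some paths:
1–5–6: 3+8 = 11
1–2–6: 9+5 = 14
Cheapest is 1–5–6 at 11.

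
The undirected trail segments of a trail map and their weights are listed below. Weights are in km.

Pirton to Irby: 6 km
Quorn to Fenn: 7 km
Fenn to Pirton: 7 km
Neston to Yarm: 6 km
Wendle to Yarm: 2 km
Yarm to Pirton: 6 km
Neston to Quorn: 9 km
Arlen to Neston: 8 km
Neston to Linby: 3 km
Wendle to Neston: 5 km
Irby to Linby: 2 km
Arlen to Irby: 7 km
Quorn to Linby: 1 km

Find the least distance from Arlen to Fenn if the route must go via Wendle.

Best Arlen to Wendle: Arlen → Neston → Wendle costing 13
Shortest Wendle→Fenn: Wendle → Yarm → Pirton → Fenn = 15
Total via Wendle: 13 + 15 = 28 km.

28 km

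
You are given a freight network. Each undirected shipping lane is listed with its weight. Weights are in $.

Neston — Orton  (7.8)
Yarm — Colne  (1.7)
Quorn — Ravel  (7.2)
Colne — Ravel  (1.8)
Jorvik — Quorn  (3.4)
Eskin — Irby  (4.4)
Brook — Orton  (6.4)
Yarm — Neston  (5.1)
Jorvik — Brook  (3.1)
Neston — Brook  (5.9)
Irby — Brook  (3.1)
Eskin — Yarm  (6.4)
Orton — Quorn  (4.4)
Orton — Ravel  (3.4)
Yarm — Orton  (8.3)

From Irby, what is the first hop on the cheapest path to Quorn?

Candidate routes:
Irby–Brook–Orton–Quorn: 3.1+6.4+4.4 = 13.9
Irby–Brook–Jorvik–Quorn: 3.1+3.1+3.4 = 9.6
Irby–Brook–Orton–Ravel–Quorn: 3.1+6.4+3.4+7.2 = 20.1
Irby–Brook–Neston–Orton–Quorn: 3.1+5.9+7.8+4.4 = 21.2
Cheapest is Irby–Brook–Jorvik–Quorn at $9.6.
So from Irby the first move is to Brook.

Brook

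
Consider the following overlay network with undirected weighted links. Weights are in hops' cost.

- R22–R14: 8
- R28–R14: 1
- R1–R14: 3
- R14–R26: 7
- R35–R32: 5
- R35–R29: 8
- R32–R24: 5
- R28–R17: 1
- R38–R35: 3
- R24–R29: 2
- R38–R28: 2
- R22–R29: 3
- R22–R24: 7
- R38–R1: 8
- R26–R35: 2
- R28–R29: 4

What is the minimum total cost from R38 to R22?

9 hops' cost

Settle nodes by increasing distance from R38:
R38: 0
R28: 2  (via R38)
R17: 3  (via R28)
R35: 3  (via R38)
R14: 3  (via R28)
R26: 5  (via R35)
R1: 6  (via R14)
R29: 6  (via R28)
R24: 8  (via R29)
R32: 8  (via R35)
R22: 9  (via R29)
Shortest route: R38 → R28 → R29 → R22 = 9 hops' cost.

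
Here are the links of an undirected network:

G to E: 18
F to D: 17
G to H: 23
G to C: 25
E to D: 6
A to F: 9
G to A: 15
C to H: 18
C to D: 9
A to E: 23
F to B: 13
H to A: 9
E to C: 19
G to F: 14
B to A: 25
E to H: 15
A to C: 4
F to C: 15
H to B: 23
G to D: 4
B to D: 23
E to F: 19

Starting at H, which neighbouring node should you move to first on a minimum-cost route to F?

Compare a few routes:
H → A → C → F: 9+4+15 = 28
H → A → F: 9+9 = 18
The minimum is 18 via H → A → F.
So from H the first move is to A.

A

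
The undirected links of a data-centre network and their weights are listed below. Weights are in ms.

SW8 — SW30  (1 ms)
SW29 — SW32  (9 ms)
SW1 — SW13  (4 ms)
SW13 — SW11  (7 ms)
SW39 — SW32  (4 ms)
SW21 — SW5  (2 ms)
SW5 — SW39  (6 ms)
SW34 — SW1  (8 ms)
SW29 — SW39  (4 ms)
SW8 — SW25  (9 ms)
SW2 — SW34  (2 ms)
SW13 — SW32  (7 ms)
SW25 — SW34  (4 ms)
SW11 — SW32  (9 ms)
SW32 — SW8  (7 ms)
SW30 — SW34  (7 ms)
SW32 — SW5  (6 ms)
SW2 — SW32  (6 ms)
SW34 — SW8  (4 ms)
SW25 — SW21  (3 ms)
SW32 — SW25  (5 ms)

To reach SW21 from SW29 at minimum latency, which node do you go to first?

Enumerating some paths:
SW29–SW39–SW32–SW5–SW21: 4+4+6+2 = 16
SW29–SW39–SW5–SW21: 4+6+2 = 12
Cheapest is SW29–SW39–SW5–SW21 at 12 ms.
So from SW29 the first move is to SW39.

SW39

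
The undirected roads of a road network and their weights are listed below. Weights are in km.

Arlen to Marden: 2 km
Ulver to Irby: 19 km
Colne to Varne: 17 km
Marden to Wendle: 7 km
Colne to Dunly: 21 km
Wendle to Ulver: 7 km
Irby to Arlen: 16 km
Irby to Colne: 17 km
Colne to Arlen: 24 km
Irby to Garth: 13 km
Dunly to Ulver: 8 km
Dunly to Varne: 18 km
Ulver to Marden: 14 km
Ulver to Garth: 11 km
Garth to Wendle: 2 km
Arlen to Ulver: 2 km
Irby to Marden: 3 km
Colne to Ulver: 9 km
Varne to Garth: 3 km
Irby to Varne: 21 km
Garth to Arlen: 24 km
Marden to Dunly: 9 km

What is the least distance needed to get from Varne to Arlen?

14 km

Shortest distances from Varne:
Varne: 0
Garth: 3  (via Varne)
Wendle: 5  (via Garth)
Ulver: 12  (via Wendle)
Marden: 12  (via Wendle)
Arlen: 14  (via Ulver)
Shortest route: Varne–Garth–Wendle–Ulver–Arlen = 14 km.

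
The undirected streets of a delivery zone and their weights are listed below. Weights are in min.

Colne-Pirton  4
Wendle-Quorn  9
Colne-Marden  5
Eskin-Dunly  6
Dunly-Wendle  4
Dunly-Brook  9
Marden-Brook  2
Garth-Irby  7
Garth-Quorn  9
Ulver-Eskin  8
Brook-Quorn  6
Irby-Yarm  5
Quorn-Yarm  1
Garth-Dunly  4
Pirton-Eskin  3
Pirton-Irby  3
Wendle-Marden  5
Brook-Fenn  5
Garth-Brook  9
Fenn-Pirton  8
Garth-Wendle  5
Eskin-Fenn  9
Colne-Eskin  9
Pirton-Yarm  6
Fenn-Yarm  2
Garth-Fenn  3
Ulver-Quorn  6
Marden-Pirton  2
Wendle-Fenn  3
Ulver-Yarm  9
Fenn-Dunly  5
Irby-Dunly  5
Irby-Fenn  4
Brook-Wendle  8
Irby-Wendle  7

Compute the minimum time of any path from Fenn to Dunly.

Candidate routes:
Fenn–Wendle–Dunly: 3+4 = 7
Fenn–Dunly: 5 = 5
The minimum is 5 min via Fenn–Dunly.

5 min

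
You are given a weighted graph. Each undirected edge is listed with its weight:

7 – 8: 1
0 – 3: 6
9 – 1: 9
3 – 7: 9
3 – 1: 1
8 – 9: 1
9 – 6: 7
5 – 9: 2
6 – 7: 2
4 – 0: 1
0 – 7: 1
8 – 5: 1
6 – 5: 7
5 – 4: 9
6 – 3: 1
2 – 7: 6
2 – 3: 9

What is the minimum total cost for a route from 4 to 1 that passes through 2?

18

Shortest 4→2: 4 → 0 → 7 → 2 = 8
Shortest 2→1: 2 → 3 → 1 = 10
Total via 2: 8 + 10 = 18.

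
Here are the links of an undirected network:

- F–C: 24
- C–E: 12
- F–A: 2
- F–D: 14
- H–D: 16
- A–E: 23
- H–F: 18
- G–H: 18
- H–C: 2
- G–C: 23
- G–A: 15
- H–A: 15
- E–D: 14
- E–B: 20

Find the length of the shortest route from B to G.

52

Shortest distances from B:
B: 0
E: 20  (via B)
C: 32  (via E)
D: 34  (via E)
H: 34  (via C)
A: 43  (via E)
F: 45  (via A)
G: 52  (via H)
Shortest route: B–E–C–H–G = 52.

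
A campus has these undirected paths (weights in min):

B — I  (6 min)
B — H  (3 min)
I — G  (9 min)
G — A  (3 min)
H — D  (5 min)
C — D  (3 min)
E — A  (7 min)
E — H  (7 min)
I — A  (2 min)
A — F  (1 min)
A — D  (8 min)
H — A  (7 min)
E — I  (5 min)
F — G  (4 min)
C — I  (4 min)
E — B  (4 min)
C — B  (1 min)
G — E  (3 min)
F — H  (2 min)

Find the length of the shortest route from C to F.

Enumerating some paths:
C → I → A → F: 4+2+1 = 7
C → B → H → F: 1+3+2 = 6
C → B → I → A → F: 1+6+2+1 = 10
C → D → H → F: 3+5+2 = 10
Cheapest is C → B → H → F at 6 min.

6 min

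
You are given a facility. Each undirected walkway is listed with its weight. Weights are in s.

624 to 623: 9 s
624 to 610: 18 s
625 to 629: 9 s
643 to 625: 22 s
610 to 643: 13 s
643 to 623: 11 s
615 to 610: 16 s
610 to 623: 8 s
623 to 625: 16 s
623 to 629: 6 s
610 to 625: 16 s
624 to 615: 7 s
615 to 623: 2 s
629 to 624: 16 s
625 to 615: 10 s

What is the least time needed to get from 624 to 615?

Shortest distances from 624:
624: 0
615: 7  (via 624)
Shortest route: 624–615 = 7 s.

7 s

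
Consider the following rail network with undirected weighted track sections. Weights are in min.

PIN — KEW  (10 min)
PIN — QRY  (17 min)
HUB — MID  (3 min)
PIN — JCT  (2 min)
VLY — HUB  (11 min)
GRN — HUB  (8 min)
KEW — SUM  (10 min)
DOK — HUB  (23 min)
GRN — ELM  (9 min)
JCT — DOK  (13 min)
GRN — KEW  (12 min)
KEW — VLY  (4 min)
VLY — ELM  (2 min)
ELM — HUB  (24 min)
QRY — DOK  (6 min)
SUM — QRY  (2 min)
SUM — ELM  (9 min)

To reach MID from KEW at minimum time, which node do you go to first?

Enumerating some paths:
KEW–VLY–ELM–HUB–MID: 4+2+24+3 = 33
KEW–GRN–HUB–MID: 12+8+3 = 23
KEW–VLY–ELM–GRN–HUB–MID: 4+2+9+8+3 = 26
KEW–VLY–HUB–MID: 4+11+3 = 18
Cheapest is KEW–VLY–HUB–MID at 18 min.
So from KEW the first move is to VLY.

VLY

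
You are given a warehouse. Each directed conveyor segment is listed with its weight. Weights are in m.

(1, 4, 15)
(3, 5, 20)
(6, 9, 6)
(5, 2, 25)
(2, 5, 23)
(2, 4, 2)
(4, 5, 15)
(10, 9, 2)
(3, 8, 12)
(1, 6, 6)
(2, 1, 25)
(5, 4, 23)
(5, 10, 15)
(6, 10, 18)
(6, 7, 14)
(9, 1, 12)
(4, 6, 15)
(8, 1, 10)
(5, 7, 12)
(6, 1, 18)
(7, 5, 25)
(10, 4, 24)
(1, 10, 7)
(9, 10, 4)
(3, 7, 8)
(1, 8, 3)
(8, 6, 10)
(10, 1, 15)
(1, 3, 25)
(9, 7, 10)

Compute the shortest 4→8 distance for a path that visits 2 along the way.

Best 4 to 2: 4–5–2 costing 40
Best 2 to 8: 2–1–8 costing 28
Total via 2: 40 + 28 = 68 m.

68 m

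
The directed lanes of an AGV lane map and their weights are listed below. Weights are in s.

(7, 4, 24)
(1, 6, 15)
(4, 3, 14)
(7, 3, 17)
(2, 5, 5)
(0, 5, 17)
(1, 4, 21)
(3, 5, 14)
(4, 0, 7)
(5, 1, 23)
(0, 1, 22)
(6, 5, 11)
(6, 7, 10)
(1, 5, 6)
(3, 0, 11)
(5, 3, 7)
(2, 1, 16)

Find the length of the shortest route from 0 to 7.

Shortest distances from 0:
0: 0
5: 17  (via 0)
1: 22  (via 0)
3: 24  (via 5)
6: 37  (via 1)
4: 43  (via 1)
7: 47  (via 6)
Shortest route: 0 → 1 → 6 → 7 = 47 s.

47 s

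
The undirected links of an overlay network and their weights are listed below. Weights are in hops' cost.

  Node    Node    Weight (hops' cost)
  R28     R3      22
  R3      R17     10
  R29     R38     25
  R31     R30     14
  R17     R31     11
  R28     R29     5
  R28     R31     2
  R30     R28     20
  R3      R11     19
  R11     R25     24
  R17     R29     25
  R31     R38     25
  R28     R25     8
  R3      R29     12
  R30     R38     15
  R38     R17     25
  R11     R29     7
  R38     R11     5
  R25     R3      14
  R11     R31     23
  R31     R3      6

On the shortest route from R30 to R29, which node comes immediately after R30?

R31

Enumerating some paths:
R30–R28–R29: 20+5 = 25
R30–R31–R28–R29: 14+2+5 = 21
The minimum is 21 hops' cost via R30–R31–R28–R29.
So from R30 the first move is to R31.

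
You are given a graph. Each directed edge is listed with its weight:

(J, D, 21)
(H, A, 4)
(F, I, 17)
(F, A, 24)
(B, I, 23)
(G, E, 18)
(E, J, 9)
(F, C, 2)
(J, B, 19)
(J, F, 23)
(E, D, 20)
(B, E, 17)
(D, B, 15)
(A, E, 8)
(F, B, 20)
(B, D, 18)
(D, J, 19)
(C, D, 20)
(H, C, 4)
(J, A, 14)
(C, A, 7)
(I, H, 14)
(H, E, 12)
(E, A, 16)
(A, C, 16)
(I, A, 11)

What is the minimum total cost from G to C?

50

Compare a few routes:
G–E–J–F–C: 18+9+23+2 = 52
G–E–J–A–C: 18+9+14+16 = 57
G–E–A–C: 18+16+16 = 50
The minimum is 50 via G–E–A–C.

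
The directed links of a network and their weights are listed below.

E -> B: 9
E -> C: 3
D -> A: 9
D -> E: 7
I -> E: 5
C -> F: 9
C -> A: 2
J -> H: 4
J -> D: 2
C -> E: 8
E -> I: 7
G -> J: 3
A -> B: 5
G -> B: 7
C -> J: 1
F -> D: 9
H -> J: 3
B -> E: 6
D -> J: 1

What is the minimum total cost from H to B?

19

Enumerating some paths:
H - J - D - E - B: 3+2+7+9 = 21
H - J - D - A - B: 3+2+9+5 = 19
Cheapest is H - J - D - A - B at 19.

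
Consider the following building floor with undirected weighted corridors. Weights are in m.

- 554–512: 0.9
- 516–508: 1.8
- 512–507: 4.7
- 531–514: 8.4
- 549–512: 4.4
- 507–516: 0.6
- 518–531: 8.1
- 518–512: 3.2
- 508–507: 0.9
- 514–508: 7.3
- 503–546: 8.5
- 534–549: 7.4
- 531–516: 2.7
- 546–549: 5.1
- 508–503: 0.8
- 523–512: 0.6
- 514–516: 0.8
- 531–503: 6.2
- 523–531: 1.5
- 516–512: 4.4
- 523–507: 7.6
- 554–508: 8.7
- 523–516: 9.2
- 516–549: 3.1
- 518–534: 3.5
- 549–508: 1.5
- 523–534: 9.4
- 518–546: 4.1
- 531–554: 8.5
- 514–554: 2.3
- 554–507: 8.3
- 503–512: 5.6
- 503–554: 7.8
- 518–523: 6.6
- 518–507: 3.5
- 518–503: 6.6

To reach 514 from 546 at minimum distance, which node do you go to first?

549

Compare a few routes:
546 - 518 - 507 - 516 - 514: 4.1+3.5+0.6+0.8 = 9
546 - 549 - 508 - 507 - 516 - 514: 5.1+1.5+0.9+0.6+0.8 = 8.9
The minimum is 8.9 m via 546 - 549 - 508 - 507 - 516 - 514.
So from 546 the first move is to 549.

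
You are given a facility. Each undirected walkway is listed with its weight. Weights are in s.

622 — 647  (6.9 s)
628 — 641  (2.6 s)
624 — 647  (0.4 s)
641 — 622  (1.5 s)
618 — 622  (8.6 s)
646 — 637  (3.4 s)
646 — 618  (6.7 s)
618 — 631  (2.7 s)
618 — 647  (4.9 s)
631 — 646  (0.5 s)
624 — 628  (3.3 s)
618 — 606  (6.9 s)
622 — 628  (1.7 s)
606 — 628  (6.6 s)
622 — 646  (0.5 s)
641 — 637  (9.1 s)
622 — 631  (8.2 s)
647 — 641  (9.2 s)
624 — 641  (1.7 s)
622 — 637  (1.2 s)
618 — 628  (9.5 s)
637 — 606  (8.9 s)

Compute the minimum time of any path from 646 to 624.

Shortest distances from 646:
646: 0
622: 0.5  (via 646)
631: 0.5  (via 646)
637: 1.7  (via 622)
641: 2  (via 622)
628: 2.2  (via 622)
618: 3.2  (via 631)
624: 3.7  (via 641)
Shortest route: 646 → 622 → 641 → 624 = 3.7 s.

3.7 s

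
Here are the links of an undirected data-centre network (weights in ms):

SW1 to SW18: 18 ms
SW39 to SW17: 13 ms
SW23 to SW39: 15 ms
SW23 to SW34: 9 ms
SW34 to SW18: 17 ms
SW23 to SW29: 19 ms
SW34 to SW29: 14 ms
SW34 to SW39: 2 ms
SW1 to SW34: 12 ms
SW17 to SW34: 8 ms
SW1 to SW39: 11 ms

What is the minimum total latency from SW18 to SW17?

Enumerating some paths:
SW18 - SW34 - SW17: 17+8 = 25
SW18 - SW34 - SW39 - SW17: 17+2+13 = 32
The minimum is 25 ms via SW18 - SW34 - SW17.

25 ms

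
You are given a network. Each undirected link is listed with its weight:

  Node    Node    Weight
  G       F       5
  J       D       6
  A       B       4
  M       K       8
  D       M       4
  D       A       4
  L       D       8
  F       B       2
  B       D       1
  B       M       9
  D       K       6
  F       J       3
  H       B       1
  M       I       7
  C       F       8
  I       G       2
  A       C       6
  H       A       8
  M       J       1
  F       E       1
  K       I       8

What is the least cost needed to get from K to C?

Enumerating some paths:
K → D → A → C: 6+4+6 = 16
K → D → B → A → C: 6+1+4+6 = 17
K → D → B → F → C: 6+1+2+8 = 17
K → M → J → F → C: 8+1+3+8 = 20
Cheapest is K → D → A → C at 16.

16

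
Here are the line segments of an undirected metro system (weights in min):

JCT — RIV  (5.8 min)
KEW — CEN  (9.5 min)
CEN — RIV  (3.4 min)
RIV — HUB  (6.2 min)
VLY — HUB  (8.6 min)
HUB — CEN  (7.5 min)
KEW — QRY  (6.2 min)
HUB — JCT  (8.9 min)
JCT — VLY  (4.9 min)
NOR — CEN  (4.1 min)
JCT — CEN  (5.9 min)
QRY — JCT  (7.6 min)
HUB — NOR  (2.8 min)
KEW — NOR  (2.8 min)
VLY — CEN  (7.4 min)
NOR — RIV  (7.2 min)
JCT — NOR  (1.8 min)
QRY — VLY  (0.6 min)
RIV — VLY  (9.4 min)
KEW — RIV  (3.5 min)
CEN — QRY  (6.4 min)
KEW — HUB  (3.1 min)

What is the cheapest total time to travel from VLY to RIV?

9.4 min

Enumerating some paths:
VLY → QRY → CEN → RIV: 0.6+6.4+3.4 = 10.4
VLY → RIV: 9.4 = 9.4
VLY → QRY → KEW → RIV: 0.6+6.2+3.5 = 10.3
The minimum is 9.4 min via VLY → RIV.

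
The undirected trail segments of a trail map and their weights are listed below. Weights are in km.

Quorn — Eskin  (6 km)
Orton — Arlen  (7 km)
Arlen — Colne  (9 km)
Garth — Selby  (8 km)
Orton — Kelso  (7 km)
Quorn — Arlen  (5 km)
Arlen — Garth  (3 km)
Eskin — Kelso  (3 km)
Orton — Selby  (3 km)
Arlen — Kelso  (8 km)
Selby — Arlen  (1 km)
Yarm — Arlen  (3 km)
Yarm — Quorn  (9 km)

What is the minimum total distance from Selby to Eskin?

Shortest distances from Selby:
Selby: 0
Arlen: 1  (via Selby)
Orton: 3  (via Selby)
Garth: 4  (via Arlen)
Yarm: 4  (via Arlen)
Quorn: 6  (via Arlen)
Kelso: 9  (via Arlen)
Colne: 10  (via Arlen)
Eskin: 12  (via Quorn)
Shortest route: Selby → Arlen → Quorn → Eskin = 12 km.

12 km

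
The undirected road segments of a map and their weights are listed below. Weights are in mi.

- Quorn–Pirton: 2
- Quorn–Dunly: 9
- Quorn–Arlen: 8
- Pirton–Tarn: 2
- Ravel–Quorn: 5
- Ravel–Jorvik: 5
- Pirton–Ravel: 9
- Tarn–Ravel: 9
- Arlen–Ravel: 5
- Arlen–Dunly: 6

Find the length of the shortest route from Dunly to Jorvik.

Running Dijkstra from Dunly:
Dunly: 0
Arlen: 6  (via Dunly)
Quorn: 9  (via Dunly)
Ravel: 11  (via Arlen)
Pirton: 11  (via Quorn)
Tarn: 13  (via Pirton)
Jorvik: 16  (via Ravel)
Shortest route: Dunly–Arlen–Ravel–Jorvik = 16 mi.

16 mi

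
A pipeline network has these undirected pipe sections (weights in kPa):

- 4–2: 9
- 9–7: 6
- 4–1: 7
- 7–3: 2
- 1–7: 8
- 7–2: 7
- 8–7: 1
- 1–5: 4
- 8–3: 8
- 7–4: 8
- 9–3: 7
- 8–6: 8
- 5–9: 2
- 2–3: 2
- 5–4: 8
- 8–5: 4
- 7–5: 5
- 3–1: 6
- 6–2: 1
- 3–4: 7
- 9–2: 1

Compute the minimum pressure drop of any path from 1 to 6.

8 kPa

Compare a few routes:
1–7–3–2–6: 8+2+2+1 = 13
1–5–8–7–3–2–6: 4+4+1+2+2+1 = 14
1–5–9–2–6: 4+2+1+1 = 8
1–3–2–6: 6+2+1 = 9
The minimum is 8 kPa via 1–5–9–2–6.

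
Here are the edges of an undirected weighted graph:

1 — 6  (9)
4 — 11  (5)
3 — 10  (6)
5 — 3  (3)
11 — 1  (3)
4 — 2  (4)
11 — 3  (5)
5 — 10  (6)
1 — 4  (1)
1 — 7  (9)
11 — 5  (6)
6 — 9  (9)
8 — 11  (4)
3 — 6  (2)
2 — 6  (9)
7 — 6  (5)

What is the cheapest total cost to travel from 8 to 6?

11

Compare a few routes:
8 → 11 → 5 → 3 → 6: 4+6+3+2 = 15
8 → 11 → 3 → 6: 4+5+2 = 11
8 → 11 → 1 → 6: 4+3+9 = 16
8 → 11 → 4 → 1 → 6: 4+5+1+9 = 19
Cheapest is 8 → 11 → 3 → 6 at 11.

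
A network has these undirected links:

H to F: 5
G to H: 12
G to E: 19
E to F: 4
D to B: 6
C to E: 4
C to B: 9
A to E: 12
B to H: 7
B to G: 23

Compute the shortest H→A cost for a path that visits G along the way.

Shortest H→G: H–G = 12
Shortest G→A: G–E–A = 31
Total via G: 12 + 31 = 43.

43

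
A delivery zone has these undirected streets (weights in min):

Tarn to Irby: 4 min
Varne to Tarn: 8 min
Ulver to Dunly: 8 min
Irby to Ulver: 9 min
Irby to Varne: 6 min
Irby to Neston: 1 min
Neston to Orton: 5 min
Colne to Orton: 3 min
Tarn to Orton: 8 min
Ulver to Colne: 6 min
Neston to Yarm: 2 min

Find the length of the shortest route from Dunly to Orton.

17 min

Enumerating some paths:
Dunly–Ulver–Colne–Orton: 8+6+3 = 17
Dunly–Ulver–Irby–Neston–Orton: 8+9+1+5 = 23
The minimum is 17 min via Dunly–Ulver–Colne–Orton.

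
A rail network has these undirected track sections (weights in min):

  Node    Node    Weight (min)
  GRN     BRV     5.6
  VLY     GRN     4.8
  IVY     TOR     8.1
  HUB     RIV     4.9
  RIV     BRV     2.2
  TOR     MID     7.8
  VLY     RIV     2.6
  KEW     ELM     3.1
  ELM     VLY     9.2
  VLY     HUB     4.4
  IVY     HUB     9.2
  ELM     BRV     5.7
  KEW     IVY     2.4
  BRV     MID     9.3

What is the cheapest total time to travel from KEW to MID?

18.1 min

Compare a few routes:
KEW–IVY–TOR–MID: 2.4+8.1+7.8 = 18.3
KEW–ELM–BRV–MID: 3.1+5.7+9.3 = 18.1
Cheapest is KEW–ELM–BRV–MID at 18.1 min.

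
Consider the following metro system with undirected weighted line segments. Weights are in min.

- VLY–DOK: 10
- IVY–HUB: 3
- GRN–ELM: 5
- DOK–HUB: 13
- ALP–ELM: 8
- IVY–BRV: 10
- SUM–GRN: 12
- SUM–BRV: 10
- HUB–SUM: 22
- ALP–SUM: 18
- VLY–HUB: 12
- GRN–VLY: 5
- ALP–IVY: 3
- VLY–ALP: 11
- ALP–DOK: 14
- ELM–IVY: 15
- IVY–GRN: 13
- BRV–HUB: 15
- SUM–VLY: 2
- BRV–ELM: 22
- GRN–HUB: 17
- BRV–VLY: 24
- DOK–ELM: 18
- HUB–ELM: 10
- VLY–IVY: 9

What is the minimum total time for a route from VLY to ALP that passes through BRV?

25 min

Shortest VLY→BRV: VLY → SUM → BRV = 12
Shortest BRV→ALP: BRV → IVY → ALP = 13
Total via BRV: 12 + 13 = 25 min.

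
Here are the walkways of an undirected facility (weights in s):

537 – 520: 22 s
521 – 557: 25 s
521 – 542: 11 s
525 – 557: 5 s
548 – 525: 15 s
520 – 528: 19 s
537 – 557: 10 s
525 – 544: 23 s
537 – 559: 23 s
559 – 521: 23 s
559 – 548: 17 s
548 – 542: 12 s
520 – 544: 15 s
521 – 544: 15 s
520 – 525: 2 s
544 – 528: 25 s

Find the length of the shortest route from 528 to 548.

36 s

Settle nodes by increasing distance from 528:
528: 0
520: 19  (via 528)
525: 21  (via 520)
544: 25  (via 528)
557: 26  (via 525)
548: 36  (via 525)
Shortest route: 528 → 520 → 525 → 548 = 36 s.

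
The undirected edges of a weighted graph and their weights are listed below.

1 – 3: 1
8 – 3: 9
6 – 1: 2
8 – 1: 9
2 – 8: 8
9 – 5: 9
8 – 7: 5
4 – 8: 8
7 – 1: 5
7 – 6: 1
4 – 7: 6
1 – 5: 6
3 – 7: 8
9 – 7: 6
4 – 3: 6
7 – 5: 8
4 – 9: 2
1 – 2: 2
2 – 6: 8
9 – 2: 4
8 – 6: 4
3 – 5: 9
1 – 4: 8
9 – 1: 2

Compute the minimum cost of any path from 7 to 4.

6

Candidate routes:
7 - 4: 6 = 6
7 - 6 - 1 - 9 - 4: 1+2+2+2 = 7
7 - 9 - 4: 6+2 = 8
Cheapest is 7 - 4 at 6.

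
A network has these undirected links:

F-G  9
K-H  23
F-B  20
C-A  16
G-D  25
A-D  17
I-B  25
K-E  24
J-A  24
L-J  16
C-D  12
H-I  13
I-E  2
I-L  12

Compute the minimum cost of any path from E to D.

71

Enumerating some paths:
E - I - B - F - G - D: 2+25+20+9+25 = 81
E - I - L - J - A - C - D: 2+12+16+24+16+12 = 82
E - I - L - J - A - D: 2+12+16+24+17 = 71
Cheapest is E - I - L - J - A - D at 71.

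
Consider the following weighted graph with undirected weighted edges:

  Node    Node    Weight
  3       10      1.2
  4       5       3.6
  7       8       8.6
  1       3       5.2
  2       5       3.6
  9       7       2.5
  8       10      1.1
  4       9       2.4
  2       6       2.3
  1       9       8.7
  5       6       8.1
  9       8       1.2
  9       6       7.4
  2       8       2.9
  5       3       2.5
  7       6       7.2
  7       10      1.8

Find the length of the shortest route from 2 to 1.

10.4

Shortest distances from 2:
2: 0
6: 2.3  (via 2)
8: 2.9  (via 2)
5: 3.6  (via 2)
10: 4  (via 8)
9: 4.1  (via 8)
3: 5.2  (via 10)
7: 5.8  (via 10)
4: 6.5  (via 9)
1: 10.4  (via 3)
Shortest route: 2–8–10–3–1 = 10.4.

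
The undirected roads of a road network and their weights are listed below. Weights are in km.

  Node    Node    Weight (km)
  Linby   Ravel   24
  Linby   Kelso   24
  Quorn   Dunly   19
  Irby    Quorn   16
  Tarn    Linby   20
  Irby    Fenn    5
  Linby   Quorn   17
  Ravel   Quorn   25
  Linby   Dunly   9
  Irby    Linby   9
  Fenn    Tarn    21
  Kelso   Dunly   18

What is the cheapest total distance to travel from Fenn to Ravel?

Compare a few routes:
Fenn - Irby - Quorn - Ravel: 5+16+25 = 46
Fenn - Irby - Linby - Quorn - Ravel: 5+9+17+25 = 56
Fenn - Irby - Linby - Ravel: 5+9+24 = 38
The minimum is 38 km via Fenn - Irby - Linby - Ravel.

38 km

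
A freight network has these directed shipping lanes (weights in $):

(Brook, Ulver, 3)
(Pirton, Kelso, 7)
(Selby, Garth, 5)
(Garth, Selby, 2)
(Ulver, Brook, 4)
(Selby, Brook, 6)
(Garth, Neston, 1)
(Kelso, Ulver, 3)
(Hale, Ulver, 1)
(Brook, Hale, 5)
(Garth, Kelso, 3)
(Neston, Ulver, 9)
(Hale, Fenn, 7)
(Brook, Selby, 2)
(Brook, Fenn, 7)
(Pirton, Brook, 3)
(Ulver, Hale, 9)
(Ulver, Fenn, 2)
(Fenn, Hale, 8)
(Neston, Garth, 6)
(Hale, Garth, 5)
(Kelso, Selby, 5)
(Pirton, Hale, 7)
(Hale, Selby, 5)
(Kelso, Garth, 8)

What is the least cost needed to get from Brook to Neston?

$8

Settle nodes by increasing distance from Brook:
Brook: 0
Selby: 2  (via Brook)
Ulver: 3  (via Brook)
Hale: 5  (via Brook)
Fenn: 5  (via Ulver)
Garth: 7  (via Selby)
Neston: 8  (via Garth)
Shortest route: Brook → Selby → Garth → Neston = $8.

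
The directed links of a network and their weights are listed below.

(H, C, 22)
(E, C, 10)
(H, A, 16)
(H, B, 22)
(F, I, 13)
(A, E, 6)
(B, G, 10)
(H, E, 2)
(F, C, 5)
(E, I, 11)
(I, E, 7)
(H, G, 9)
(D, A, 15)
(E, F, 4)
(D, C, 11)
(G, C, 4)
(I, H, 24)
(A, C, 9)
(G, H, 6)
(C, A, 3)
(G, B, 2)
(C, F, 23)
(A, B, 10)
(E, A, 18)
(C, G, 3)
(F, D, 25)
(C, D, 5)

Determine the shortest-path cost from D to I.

Enumerating some paths:
D → C → A → E → I: 11+3+6+11 = 31
D → A → E → I: 15+6+11 = 32
The minimum is 31 via D → C → A → E → I.

31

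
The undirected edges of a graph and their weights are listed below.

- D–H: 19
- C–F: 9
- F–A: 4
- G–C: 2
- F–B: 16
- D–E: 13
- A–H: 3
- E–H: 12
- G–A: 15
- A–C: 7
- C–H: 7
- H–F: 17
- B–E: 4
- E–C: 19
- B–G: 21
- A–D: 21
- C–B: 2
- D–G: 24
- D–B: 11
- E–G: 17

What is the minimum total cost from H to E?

12

Compare a few routes:
H–A–C–B–E: 3+7+2+4 = 16
H–C–B–E: 7+2+4 = 13
H–E: 12 = 12
Cheapest is H–E at 12.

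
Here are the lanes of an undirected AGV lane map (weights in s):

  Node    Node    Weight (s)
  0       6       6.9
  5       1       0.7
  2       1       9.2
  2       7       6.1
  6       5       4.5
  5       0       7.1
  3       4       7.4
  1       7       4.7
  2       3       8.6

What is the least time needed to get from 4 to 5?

25.9 s

Shortest distances from 4:
4: 0
3: 7.4  (via 4)
2: 16  (via 3)
7: 22.1  (via 2)
1: 25.2  (via 2)
5: 25.9  (via 1)
Shortest route: 4 → 3 → 2 → 1 → 5 = 25.9 s.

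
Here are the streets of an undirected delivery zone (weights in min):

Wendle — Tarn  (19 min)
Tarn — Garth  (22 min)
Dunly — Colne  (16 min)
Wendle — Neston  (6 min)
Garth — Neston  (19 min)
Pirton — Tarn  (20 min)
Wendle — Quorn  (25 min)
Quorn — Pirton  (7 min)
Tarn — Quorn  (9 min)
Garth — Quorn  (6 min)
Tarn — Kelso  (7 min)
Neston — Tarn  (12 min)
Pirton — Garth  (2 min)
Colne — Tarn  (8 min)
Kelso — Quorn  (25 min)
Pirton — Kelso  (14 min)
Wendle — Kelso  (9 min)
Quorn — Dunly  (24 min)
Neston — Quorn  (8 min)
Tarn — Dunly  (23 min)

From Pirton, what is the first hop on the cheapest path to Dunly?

Quorn

Enumerating some paths:
Pirton → Quorn → Dunly: 7+24 = 31
Pirton → Quorn → Tarn → Dunly: 7+9+23 = 39
Pirton → Garth → Quorn → Dunly: 2+6+24 = 32
Cheapest is Pirton → Quorn → Dunly at 31 min.
So from Pirton the first move is to Quorn.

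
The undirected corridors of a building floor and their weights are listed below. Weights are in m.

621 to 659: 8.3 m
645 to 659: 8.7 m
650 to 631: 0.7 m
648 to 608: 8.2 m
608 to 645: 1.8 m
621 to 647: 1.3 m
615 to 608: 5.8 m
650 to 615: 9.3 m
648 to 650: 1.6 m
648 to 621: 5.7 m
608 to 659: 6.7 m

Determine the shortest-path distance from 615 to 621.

16.6 m

Compare a few routes:
615–608–648–621: 5.8+8.2+5.7 = 19.7
615–608–659–621: 5.8+6.7+8.3 = 20.8
615–650–648–621: 9.3+1.6+5.7 = 16.6
Cheapest is 615–650–648–621 at 16.6 m.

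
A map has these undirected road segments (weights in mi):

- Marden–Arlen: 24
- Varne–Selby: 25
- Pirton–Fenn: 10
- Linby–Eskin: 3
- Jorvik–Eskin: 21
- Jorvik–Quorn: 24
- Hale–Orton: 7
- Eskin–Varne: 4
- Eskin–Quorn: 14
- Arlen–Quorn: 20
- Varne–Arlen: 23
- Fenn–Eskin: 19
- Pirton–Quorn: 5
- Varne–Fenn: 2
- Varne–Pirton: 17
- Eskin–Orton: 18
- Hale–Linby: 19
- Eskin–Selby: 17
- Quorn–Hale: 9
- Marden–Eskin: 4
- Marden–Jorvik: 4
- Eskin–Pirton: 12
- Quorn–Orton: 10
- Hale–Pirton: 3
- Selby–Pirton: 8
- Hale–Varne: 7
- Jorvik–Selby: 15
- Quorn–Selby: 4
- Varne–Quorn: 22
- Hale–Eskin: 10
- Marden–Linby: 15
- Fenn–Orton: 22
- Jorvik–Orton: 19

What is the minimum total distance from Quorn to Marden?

18 mi

Shortest distances from Quorn:
Quorn: 0
Selby: 4  (via Quorn)
Pirton: 5  (via Quorn)
Hale: 8  (via Pirton)
Orton: 10  (via Quorn)
Eskin: 14  (via Quorn)
Varne: 15  (via Hale)
Fenn: 15  (via Pirton)
Linby: 17  (via Eskin)
Marden: 18  (via Eskin)
Shortest route: Quorn–Eskin–Marden = 18 mi.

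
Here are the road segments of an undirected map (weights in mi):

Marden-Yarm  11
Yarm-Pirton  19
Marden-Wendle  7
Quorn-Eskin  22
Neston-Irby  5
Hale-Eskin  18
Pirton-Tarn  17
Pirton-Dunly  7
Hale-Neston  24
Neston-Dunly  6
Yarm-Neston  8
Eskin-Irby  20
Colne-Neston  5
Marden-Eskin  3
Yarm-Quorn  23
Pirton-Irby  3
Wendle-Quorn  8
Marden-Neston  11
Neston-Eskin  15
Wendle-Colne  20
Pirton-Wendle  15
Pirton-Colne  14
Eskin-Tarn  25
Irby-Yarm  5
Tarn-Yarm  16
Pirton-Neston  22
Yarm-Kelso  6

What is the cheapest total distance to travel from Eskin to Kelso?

Running Dijkstra from Eskin:
Eskin: 0
Marden: 3  (via Eskin)
Wendle: 10  (via Marden)
Neston: 14  (via Marden)
Yarm: 14  (via Marden)
Quorn: 18  (via Wendle)
Hale: 18  (via Eskin)
Irby: 19  (via Neston)
Colne: 19  (via Neston)
Kelso: 20  (via Yarm)
Shortest route: Eskin → Marden → Yarm → Kelso = 20 mi.

20 mi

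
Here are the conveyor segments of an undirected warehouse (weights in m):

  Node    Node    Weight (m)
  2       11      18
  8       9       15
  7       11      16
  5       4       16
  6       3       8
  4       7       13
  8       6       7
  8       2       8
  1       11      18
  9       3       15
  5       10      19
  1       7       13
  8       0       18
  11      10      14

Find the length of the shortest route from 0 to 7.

Candidate routes:
0–8–2–11–10–5–4–7: 18+8+18+14+19+16+13 = 106
0–8–2–11–1–7: 18+8+18+18+13 = 75
0–8–2–11–7: 18+8+18+16 = 60
The minimum is 60 m via 0–8–2–11–7.

60 m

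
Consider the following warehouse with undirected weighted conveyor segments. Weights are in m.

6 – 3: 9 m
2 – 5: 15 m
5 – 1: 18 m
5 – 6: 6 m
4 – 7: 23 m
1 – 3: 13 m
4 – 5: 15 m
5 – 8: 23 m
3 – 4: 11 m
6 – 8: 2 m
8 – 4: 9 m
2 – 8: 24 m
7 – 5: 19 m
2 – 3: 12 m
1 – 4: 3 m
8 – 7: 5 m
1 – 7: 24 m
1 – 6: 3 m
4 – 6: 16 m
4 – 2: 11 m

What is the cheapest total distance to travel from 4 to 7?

Settle nodes by increasing distance from 4:
4: 0
1: 3  (via 4)
6: 6  (via 1)
8: 8  (via 6)
2: 11  (via 4)
3: 11  (via 4)
5: 12  (via 6)
7: 13  (via 8)
Shortest route: 4 → 1 → 6 → 8 → 7 = 13 m.

13 m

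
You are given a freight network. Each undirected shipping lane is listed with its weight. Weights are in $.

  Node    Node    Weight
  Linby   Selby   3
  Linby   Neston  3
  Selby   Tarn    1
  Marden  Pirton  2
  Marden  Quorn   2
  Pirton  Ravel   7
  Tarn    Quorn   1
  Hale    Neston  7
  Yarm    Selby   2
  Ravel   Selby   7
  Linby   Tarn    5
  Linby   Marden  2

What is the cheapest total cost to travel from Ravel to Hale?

Compare a few routes:
Ravel → Pirton → Marden → Linby → Neston → Hale: 7+2+2+3+7 = 21
Ravel → Selby → Linby → Neston → Hale: 7+3+3+7 = 20
Cheapest is Ravel → Selby → Linby → Neston → Hale at $20.

$20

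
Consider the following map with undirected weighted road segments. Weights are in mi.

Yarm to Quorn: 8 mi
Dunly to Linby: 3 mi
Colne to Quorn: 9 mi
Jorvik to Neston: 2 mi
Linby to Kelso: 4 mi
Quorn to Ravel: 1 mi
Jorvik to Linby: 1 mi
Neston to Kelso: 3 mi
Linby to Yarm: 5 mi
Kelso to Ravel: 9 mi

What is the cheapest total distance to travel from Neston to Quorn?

Running Dijkstra from Neston:
Neston: 0
Jorvik: 2  (via Neston)
Linby: 3  (via Jorvik)
Kelso: 3  (via Neston)
Dunly: 6  (via Linby)
Yarm: 8  (via Linby)
Ravel: 12  (via Kelso)
Quorn: 13  (via Ravel)
Shortest route: Neston–Kelso–Ravel–Quorn = 13 mi.

13 mi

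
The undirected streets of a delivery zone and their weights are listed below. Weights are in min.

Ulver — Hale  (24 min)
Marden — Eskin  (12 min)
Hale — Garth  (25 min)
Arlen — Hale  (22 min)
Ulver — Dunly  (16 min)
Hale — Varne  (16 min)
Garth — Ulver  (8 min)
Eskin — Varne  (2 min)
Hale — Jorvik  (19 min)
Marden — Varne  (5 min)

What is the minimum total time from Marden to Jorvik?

Settle nodes by increasing distance from Marden:
Marden: 0
Varne: 5  (via Marden)
Eskin: 7  (via Varne)
Hale: 21  (via Varne)
Jorvik: 40  (via Hale)
Shortest route: Marden–Varne–Hale–Jorvik = 40 min.

40 min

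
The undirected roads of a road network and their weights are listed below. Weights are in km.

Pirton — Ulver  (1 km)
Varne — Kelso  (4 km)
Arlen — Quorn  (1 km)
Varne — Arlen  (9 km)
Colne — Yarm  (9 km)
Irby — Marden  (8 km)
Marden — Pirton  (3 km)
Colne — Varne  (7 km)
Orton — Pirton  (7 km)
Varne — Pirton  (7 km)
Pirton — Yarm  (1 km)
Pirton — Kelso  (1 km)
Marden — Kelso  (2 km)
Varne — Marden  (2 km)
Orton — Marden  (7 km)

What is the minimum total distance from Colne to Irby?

Compare a few routes:
Colne - Yarm - Pirton - Marden - Irby: 9+1+3+8 = 21
Colne - Yarm - Pirton - Kelso - Marden - Irby: 9+1+1+2+8 = 21
Colne - Varne - Kelso - Marden - Irby: 7+4+2+8 = 21
Colne - Varne - Marden - Irby: 7+2+8 = 17
The minimum is 17 km via Colne - Varne - Marden - Irby.

17 km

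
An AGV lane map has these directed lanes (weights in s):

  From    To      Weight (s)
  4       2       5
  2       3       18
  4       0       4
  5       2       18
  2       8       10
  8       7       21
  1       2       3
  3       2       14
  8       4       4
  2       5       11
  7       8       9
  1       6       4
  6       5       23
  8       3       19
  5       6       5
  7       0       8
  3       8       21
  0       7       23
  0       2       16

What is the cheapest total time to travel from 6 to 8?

Settle nodes by increasing distance from 6:
6: 0
5: 23  (via 6)
2: 41  (via 5)
8: 51  (via 2)
Shortest route: 6–5–2–8 = 51 s.

51 s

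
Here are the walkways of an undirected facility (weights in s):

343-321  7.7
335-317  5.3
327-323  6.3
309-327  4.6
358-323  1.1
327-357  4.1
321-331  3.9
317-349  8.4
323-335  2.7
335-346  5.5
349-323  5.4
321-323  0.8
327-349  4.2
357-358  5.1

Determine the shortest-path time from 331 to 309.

15.6 s

Settle nodes by increasing distance from 331:
331: 0
321: 3.9  (via 331)
323: 4.7  (via 321)
358: 5.8  (via 323)
335: 7.4  (via 323)
349: 10.1  (via 323)
357: 10.9  (via 358)
327: 11  (via 323)
343: 11.6  (via 321)
317: 12.7  (via 335)
346: 12.9  (via 335)
309: 15.6  (via 327)
Shortest route: 331–321–323–327–309 = 15.6 s.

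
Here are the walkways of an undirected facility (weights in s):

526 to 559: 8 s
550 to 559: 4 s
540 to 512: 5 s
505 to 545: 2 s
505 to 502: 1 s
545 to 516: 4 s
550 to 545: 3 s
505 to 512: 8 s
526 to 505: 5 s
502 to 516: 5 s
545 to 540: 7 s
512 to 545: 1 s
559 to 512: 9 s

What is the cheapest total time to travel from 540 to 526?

Shortest distances from 540:
540: 0
512: 5  (via 540)
545: 6  (via 512)
505: 8  (via 545)
550: 9  (via 545)
502: 9  (via 505)
516: 10  (via 545)
526: 13  (via 505)
Shortest route: 540 → 512 → 545 → 505 → 526 = 13 s.

13 s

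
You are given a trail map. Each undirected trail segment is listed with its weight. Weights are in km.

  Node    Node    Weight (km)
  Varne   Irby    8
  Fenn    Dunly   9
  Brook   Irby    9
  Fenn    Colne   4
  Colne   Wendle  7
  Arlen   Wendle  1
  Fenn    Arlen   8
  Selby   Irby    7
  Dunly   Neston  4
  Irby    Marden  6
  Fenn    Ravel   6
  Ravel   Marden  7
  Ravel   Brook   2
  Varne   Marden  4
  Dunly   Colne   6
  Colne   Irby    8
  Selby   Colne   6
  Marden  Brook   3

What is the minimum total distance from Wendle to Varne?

23 km

Settle nodes by increasing distance from Wendle:
Wendle: 0
Arlen: 1  (via Wendle)
Colne: 7  (via Wendle)
Fenn: 9  (via Arlen)
Selby: 13  (via Colne)
Dunly: 13  (via Colne)
Ravel: 15  (via Fenn)
Irby: 15  (via Colne)
Brook: 17  (via Ravel)
Neston: 17  (via Dunly)
Marden: 20  (via Brook)
Varne: 23  (via Irby)
Shortest route: Wendle → Colne → Irby → Varne = 23 km.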